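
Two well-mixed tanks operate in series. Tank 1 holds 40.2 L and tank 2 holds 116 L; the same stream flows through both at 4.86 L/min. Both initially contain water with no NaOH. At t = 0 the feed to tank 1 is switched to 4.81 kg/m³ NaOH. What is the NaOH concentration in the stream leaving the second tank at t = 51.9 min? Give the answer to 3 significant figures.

3.98 kg/m³

Each tank obeys Vᵢ dCᵢ/dt = Q(Cᵢ₋₁ − Cᵢ), so τᵢ = Vᵢ/Q.
τ₁ = 40.2/4.86 = 8.2716 min; τ₂ = 116/4.86 = 23.868 min.
Solving the cascade with C₁(0)=C₂(0)=0 gives C₂(t) = C_in[1 − (τ₁ e^(−t/τ₁) − τ₂ e^(−t/τ₂))/(τ₁ − τ₂)].
At t = 51.9: e^(−t/τ₁) = 0.0018838, e^(−t/τ₂) = 0.11367.
C₂ = 4.81·[1 − (8.2716·0.0018838 − 23.868·0.11367)/(-15.597)] = 4.81·0.82704 = 3.9781 kg/m³.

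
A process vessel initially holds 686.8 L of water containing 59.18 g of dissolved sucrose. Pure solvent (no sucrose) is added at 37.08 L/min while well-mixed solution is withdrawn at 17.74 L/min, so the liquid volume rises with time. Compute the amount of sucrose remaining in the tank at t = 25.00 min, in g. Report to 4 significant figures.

36.30 g

Let m(t) be the amount of sucrose. Volume: V(t) = V₀ + (Q_in − Q_out) t = 686.8 + 19.3400 t; V(25.00) = 1170.30 L.
No sucrose enters, so dm/dt = −Q_out · (m/V).
dm/m = −Q_out dt/(V₀ + 19.3400 t); integrating gives ln(m/m₀) = −(Q_out/(Q_in−Q_out)) ln(V/V₀).
m = m₀ (V₀/V)^(Q_out/(Q_in−Q_out)) = 59.18 × (686.8/1170.30)^(0.917270) = 36.2959 g.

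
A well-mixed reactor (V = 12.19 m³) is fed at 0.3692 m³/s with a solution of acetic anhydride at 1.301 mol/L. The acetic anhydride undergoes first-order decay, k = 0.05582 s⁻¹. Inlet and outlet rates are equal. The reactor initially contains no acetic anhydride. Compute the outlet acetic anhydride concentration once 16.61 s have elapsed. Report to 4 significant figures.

0.3481 mol/L

V dC/dt = Q(C_in − C) − k V C.
dC/dt = (Q/V) C_in − (Q/V + k) C; effective rate a = Q/V + k = 0.0302871 + 0.05582 = 0.0861071 s⁻¹.
C_ss = Q C_in/(Q + kV) = 0.457611 mol/L; C(t) = C_ss + (C₀ − C_ss) e^(−a t).
C(16.61) = 0.457611 + (-0.457611)·e^(−0.0861071·16.61) = 0.457611 + (-0.457611)·0.239252 = 0.348127 mol/L.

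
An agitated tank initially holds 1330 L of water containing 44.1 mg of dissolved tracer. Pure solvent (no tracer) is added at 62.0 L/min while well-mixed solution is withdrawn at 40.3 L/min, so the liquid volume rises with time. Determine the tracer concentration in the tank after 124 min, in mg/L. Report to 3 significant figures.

0.00141 mg/L

Total volume: dV/dt = Q_in − Q_out = 21.700 L/min, so V(t) = 1330 + 21.700 t and V(124) = 4020.8 L.
Solute balance: dm/dt = 0 − Q_out C = −Q_out m/V(t).
dm/m = −Q_out dt/(V₀ + 21.700 t); integrating gives ln(m/m₀) = −(Q_out/(Q_in−Q_out)) ln(V/V₀).
m = m₀ (V₀/V)^(Q_out/(Q_in−Q_out)) = 44.1 × (1330/4020.8)^(1.8571) = 5.6514 mg.
C = m/V = 5.6514/4020.8 = 0.0014055 mg/L.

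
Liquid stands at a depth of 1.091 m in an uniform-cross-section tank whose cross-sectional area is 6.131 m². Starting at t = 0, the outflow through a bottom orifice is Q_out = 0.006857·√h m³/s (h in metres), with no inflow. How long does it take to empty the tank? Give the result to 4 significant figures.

1868 s

A dh/dt = −Q_out = −0.006857 √h.
∫ h^(−1/2) dh = −(0.006857/A) ∫ dt, giving 2√h = 2√h₀ − (0.006857/A) t.
Set h = 0: 2√h₀ = (0.006857/A) t_empty ⇒ t_empty = 2A√h₀/0.006857.
t_empty = 2·6.131·√1.091/0.006857 = 12.2620·1.04451/0.006857 = 1867.84 s.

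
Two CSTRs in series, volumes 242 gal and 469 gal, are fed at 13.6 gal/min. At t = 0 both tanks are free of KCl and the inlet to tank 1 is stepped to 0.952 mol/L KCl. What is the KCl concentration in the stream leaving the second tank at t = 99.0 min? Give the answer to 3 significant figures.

0.844 mol/L

Time constants: τᵢ = Vᵢ/Q for each well-mixed tank.
τ₁ = 242/13.6 = 17.794 min; τ₂ = 469/13.6 = 34.485 min.
Solving the cascade with C₁(0)=C₂(0)=0 gives C₂(t) = C_in[1 − (τ₁ e^(−t/τ₁) − τ₂ e^(−t/τ₂))/(τ₁ − τ₂)].
At t = 99.0: e^(−t/τ₁) = 0.0038348, e^(−t/τ₂) = 0.056654.
C₂ = 0.952·[1 − (17.794·0.0038348 − 34.485·0.056654)/(-16.691)] = 0.952·0.88704 = 0.84446 mol/L.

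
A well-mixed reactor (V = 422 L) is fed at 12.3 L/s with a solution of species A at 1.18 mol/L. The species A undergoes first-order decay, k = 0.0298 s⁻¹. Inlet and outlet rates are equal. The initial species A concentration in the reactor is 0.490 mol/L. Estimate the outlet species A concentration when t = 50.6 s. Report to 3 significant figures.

0.579 mol/L

Species balance: V dC/dt = Q C_in − Q C − k V C.
This is linear with rate a = Q/V + k = 0.058947 s⁻¹.
C_ss = Q C_in/(Q + kV) = 0.58346 mol/L; C(t) = C_ss + (C₀ − C_ss) e^(−a t).
C(50.6) = 0.58346 + (-0.093463)·e^(−0.058947·50.6) = 0.58346 + (-0.093463)·0.050655 = 0.57873 mol/L.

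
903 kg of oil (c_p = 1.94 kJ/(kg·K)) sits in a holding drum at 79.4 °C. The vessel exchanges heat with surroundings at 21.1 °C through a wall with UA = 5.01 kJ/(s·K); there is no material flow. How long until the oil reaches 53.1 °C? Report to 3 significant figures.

Lumped-capacitance energy balance: M c_p dT/dt = UA(T_amb − T).
τ = M c_p/UA = 349.66 s; T_ss = T_amb = 21.100 °C.
T(t) = T_ss + (T₀ − T_ss)e^(−t/τ); set T = 53.1:
t = −τ ln[(T − T_ss)/(T₀ − T_ss)] = −349.66 · ln(0.54889) = 209.75 s.

210 s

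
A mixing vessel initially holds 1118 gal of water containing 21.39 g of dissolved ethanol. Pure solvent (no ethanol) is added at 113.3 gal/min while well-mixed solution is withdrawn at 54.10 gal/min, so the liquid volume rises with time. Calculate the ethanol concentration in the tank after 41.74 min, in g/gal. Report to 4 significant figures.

Total volume: dV/dt = Q_in − Q_out = 59.2000 gal/min, so V(t) = 1118 + 59.2000 t and V(41.74) = 3589.01 gal.
No ethanol enters, so dm/dt = −Q_out · (m/V).
Separate: dm/m = −Q_out dt/V(t) ⇒ ln(m/m₀) = −(Q_out/(Q_in−Q_out)) ln(V/V₀).
m = m₀ (V₀/V)^(Q_out/(Q_in−Q_out)) = 21.39 × (1118/3589.01)^(0.913851) = 7.36742 g.
C = m/V = 7.36742/3589.01 = 0.00205277 g/gal.

0.002053 g/gal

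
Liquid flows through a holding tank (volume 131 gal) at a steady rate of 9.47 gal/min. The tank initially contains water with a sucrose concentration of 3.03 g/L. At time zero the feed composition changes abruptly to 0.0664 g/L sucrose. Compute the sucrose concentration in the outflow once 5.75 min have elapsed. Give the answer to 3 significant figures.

Accumulation = in − out for the solute gives V dC/dt = Q(C_in − C).
So dC/dt = (C_in − C)/τ with τ = V/Q = 131/9.47 = 13.833 min.
C approaches C_in exponentially: C(t) = C_in + (C₀ − C_in) e^(−t/τ).
C(5.75) = 0.0664 + (3.03 − 0.0664)·e^(−5.75/13.833) = 0.0664 + (2.9636)·0.65990 = 2.0221 g/L.

2.02 g/L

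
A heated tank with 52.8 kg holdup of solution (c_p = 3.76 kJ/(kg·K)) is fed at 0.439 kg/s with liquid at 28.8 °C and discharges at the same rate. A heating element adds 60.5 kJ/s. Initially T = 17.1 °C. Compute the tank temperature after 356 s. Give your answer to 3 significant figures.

62.9 °C

First-law balance (no shaft work): M c_p dT/dt = ṁ c_p (T_in − T) + 60.5.
τ = M/ṁ = 120.27 s; T_ss = T_in + Q̇/(ṁ c_p) = 28.8 + 60.5/(0.439·3.76) = 65.452 °C.
This is linear first-order; T(t) = T_ss + (T₀ − T_ss) e^(−t/τ).
T(356) = 65.452 + (-48.352)·e^(−356/120.27) = 65.452 + (-48.352)·0.051823 = 62.947 °C.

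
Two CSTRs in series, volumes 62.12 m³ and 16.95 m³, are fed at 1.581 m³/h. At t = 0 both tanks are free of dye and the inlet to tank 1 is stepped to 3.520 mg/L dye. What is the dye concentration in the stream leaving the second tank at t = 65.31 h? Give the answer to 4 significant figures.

Species balance on tank i: dCᵢ/dt = (Cᵢ₋₁ − Cᵢ)/τᵢ with τᵢ = Vᵢ/Q.
τ₁ = 62.12/1.581 = 39.2916 h; τ₂ = 16.95/1.581 = 10.7211 h.
Solving the cascade with C₁(0)=C₂(0)=0 gives C₂(t) = C_in[1 − (τ₁ e^(−t/τ₁) − τ₂ e^(−t/τ₂))/(τ₁ − τ₂)].
At t = 65.31: e^(−t/τ₁) = 0.189723, e^(−t/τ₂) = 0.00226145.
C₂ = 3.520·[1 − (39.2916·0.189723 − 10.7211·0.00226145)/(28.5705)] = 3.520·0.739932 = 2.60456 mg/L.

2.605 mg/L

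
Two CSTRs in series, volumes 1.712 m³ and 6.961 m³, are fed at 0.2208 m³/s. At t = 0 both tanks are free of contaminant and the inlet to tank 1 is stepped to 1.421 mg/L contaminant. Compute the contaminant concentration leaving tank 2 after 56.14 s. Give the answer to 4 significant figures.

Species balance on tank i: dCᵢ/dt = (Cᵢ₋₁ − Cᵢ)/τᵢ with τᵢ = Vᵢ/Q.
τ₁ = 1.712/0.2208 = 7.75362 s; τ₂ = 6.961/0.2208 = 31.5263 s.
Solving the cascade with C₁(0)=C₂(0)=0 gives C₂(t) = C_in[1 − (τ₁ e^(−t/τ₁) − τ₂ e^(−t/τ₂))/(τ₁ − τ₂)].
At t = 56.14: e^(−t/τ₁) = 0.000716963, e^(−t/τ₂) = 0.168514.
C₂ = 1.421·[1 − (7.75362·0.000716963 − 31.5263·0.168514)/(-23.7726)] = 1.421·0.776758 = 1.10377 mg/L.

1.104 mg/L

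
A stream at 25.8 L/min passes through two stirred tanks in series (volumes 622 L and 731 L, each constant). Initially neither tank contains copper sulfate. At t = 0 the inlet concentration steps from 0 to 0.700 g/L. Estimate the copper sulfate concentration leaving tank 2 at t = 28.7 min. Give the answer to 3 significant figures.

Time constants: τᵢ = Vᵢ/Q for each well-mixed tank.
τ₁ = 622/25.8 = 24.109 min; τ₂ = 731/25.8 = 28.333 min.
Tank 1: C₁ = C_in(1 − e^(−t/τ₁)). Tank 2 (τ₁ ≠ τ₂): C₂ = C_in[1 − (τ₁ e^(−t/τ₁) − τ₂ e^(−t/τ₂))/(τ₁ − τ₂)].
At t = 28.7: e^(−t/τ₁) = 0.30408, e^(−t/τ₂) = 0.36315.
C₂ = 0.700·[1 − (24.109·0.30408 − 28.333·0.36315)/(-4.2248)] = 0.700·0.29980 = 0.20986 g/L.

0.210 g/L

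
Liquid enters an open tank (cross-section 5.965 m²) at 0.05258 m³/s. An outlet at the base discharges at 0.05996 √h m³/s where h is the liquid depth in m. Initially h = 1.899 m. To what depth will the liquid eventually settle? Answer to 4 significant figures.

0.7690 m

Unsteady balance on liquid volume: A dh/dt = Q_in − 0.05996 √h. At steady state dh/dt = 0:
Q_in = 0.05996 √h_ss ⇒ √h_ss = 0.05258/0.05996 = 0.876918.
h_ss = 0.876918² = 0.768985 m. (Since h₀ = 1.899 m > h_ss, the level will fall toward this value.)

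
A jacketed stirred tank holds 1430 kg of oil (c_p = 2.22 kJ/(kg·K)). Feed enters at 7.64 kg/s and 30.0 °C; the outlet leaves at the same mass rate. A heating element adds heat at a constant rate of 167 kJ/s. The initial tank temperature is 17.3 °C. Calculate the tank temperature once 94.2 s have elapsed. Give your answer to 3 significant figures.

Energy balance: M c_p dT/dt = ṁ c_p (T_in − T) + 167.
Rearrange: dT/dt = (T_ss − T)/τ with τ = M/ṁ = 187.17 s and T_ss = T_in + Q̇/(ṁ c_p) = 39.846 °C.
T approaches T_ss exponentially: T(t) = T_ss + (T₀ − T_ss) e^(−t/τ).
T(94.2) = 39.846 + (-22.546)·e^(−94.2/187.17) = 39.846 + (-22.546)·0.60455 = 26.216 °C.

26.2 °C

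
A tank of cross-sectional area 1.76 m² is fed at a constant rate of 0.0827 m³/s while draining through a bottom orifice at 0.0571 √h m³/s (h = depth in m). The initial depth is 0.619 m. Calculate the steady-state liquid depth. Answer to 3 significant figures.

Accumulation of liquid (constant cross-section A): A dh/dt = Q_in − 0.0571 √h. At steady state dh/dt = 0:
Q_in = 0.0571 √h_ss ⇒ √h_ss = 0.0827/0.0571 = 1.4483.
h_ss = 1.4483² = 2.0977 m. (Since h₀ = 0.619 m < h_ss, the level will rise toward this value.)

2.10 m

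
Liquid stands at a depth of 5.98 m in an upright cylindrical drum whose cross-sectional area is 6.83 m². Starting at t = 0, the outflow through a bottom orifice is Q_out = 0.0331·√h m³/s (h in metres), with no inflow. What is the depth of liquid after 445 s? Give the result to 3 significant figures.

1.87 m

A dh/dt = −Q_out = −0.0331 √h.
∫ h^(−1/2) dh = −(0.0331/A) ∫ dt, giving 2√h = 2√h₀ − (0.0331/A) t.
√h = √5.98 − 0.0331·445/(2·6.83) = 2.4454 − 1.0783 = 1.3671.
h = 1.3671² = 1.8690 m.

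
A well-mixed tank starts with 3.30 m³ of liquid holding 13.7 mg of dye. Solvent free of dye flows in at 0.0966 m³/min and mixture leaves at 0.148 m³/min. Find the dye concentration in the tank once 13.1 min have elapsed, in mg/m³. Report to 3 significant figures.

Total volume: dV/dt = Q_in − Q_out = -0.051400 m³/min, so V(t) = 3.30 − 0.051400 t and V(13.1) = 2.6267 m³.
No dye enters, so dm/dt = −Q_out · (m/V).
dm/m = −Q_out dt/(V₀ − 0.051400 t); integrating gives ln(m/m₀) = −(Q_out/(Q_in−Q_out)) ln(V/V₀).
m = m₀ (V₀/V)^(Q_out/(Q_in−Q_out)) = 13.7 × (3.30/2.6267)^(-2.8794) = 7.1014 mg.
C = m/V = 7.1014/2.6267 = 2.7036 mg/m³.

2.70 mg/m³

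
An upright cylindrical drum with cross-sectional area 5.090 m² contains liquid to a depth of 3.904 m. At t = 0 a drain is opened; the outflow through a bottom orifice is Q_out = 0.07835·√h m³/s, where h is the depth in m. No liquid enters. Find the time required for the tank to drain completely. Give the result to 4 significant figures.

A dh/dt = −Q_out = −0.07835 √h.
This is separable: 2 d(√h)/dt = −0.07835/A, so √h = √h₀ − (0.07835/(2A)) t.
Set h = 0: 2√h₀ = (0.07835/A) t_empty ⇒ t_empty = 2A√h₀/0.07835.
t_empty = 2·5.090·√3.904/0.07835 = 10.1800·1.97585/0.07835 = 256.722 s.

256.7 s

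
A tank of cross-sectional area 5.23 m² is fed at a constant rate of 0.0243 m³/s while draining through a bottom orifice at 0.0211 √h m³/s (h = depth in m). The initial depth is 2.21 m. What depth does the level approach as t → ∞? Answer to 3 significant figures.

Volume balance on the tank: A dh/dt = Q_in − 0.0211 √h. At steady state dh/dt = 0:
Q_in = 0.0211 √h_ss ⇒ √h_ss = 0.0243/0.0211 = 1.1517.
h_ss = 1.1517² = 1.3263 m. (Since h₀ = 2.21 m > h_ss, the level will fall toward this value.)

1.33 m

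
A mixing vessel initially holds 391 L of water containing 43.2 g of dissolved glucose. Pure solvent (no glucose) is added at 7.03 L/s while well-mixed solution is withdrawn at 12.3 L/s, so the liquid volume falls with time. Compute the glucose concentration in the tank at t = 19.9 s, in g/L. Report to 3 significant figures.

0.0728 g/L

Let m(t) be the amount of glucose. Volume: V(t) = V₀ + (Q_in − Q_out) t = 391 − 5.2700 t; V(19.9) = 286.13 L.
Solute balance: dm/dt = 0 − Q_out C = −Q_out m/V(t).
dm/m = −Q_out dt/(V₀ − 5.2700 t); integrating gives ln(m/m₀) = −(Q_out/(Q_in−Q_out)) ln(V/V₀).
m = m₀ (V₀/V)^(Q_out/(Q_in−Q_out)) = 43.2 × (391/286.13)^(-2.3340) = 20.843 g.
C = m/V = 20.843/286.13 = 0.072845 g/L.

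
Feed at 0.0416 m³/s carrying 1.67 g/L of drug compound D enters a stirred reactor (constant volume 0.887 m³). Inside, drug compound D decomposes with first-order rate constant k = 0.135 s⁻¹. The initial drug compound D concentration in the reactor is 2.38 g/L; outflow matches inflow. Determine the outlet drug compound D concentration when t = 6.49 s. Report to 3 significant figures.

Accumulation = in − out − consumed: V dC/dt = Q C_in − Q C − k V C.
dC/dt = (Q/V) C_in − (Q/V + k) C; effective rate a = Q/V + k = 0.046900 + 0.135 = 0.18190 s⁻¹.
C_ss = Q C_in/(Q + kV) = 0.43058 g/L; C(t) = C_ss + (C₀ − C_ss) e^(−a t).
C(6.49) = 0.43058 + (1.9494)·e^(−0.18190·6.49) = 0.43058 + (1.9494)·0.30712 = 1.0293 g/L.

1.03 g/L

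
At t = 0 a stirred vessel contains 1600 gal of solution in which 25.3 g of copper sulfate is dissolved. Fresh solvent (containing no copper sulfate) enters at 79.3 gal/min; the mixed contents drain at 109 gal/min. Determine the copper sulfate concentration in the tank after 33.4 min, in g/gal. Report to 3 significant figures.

0.00119 g/gal

Let m(t) be the amount of copper sulfate. Volume: V(t) = V₀ + (Q_in − Q_out) t = 1600 − 29.700 t; V(33.4) = 608.02 gal.
Solute balance: dm/dt = 0 − Q_out C = −Q_out m/V(t).
dm/m = −Q_out dt/(V₀ − 29.700 t); integrating gives ln(m/m₀) = −(Q_out/(Q_in−Q_out)) ln(V/V₀).
m = m₀ (V₀/V)^(Q_out/(Q_in−Q_out)) = 25.3 × (1600/608.02)^(-3.6700) = 0.72605 g.
C = m/V = 0.72605/608.02 = 0.0011941 g/gal.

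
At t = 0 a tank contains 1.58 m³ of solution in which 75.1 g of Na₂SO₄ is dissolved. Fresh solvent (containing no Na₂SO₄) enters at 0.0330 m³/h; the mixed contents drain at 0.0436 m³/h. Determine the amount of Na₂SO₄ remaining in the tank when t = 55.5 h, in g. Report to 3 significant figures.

Total volume: dV/dt = Q_in − Q_out = -0.010600 m³/h, so V(t) = 1.58 − 0.010600 t and V(55.5) = 0.99170 m³.
Species balance (pure solvent in): dm/dt = −Q_out · m/V(t).
Separate: dm/m = −Q_out dt/V(t) ⇒ ln(m/m₀) = −(Q_out/(Q_in−Q_out)) ln(V/V₀).
m = m₀ (V₀/V)^(Q_out/(Q_in−Q_out)) = 75.1 × (1.58/0.99170)^(-4.1132) = 11.057 g.

11.1 g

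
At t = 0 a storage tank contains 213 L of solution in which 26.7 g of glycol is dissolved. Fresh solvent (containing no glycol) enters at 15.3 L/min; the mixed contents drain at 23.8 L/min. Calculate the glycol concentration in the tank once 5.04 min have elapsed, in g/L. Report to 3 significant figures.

Let m(t) be the amount of glycol. Volume: V(t) = V₀ + (Q_in − Q_out) t = 213 − 8.5000 t; V(5.04) = 170.16 L.
Solute balance: dm/dt = 0 − Q_out C = −Q_out m/V(t).
Separate: dm/m = −Q_out dt/V(t) ⇒ ln(m/m₀) = −(Q_out/(Q_in−Q_out)) ln(V/V₀).
m = m₀ (V₀/V)^(Q_out/(Q_in−Q_out)) = 26.7 × (213/170.16)^(-2.8000) = 14.238 g.
C = m/V = 14.238/170.16 = 0.083674 g/L.

0.0837 g/L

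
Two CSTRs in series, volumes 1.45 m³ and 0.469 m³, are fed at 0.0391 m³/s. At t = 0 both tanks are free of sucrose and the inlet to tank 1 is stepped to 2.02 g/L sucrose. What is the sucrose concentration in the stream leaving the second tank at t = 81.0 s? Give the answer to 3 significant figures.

1.69 g/L

Each tank obeys Vᵢ dCᵢ/dt = Q(Cᵢ₋₁ − Cᵢ), so τᵢ = Vᵢ/Q.
τ₁ = 1.45/0.0391 = 37.084 s; τ₂ = 0.469/0.0391 = 11.995 s.
Solving the cascade with C₁(0)=C₂(0)=0 gives C₂(t) = C_in[1 − (τ₁ e^(−t/τ₁) − τ₂ e^(−t/τ₂))/(τ₁ − τ₂)].
At t = 81.0: e^(−t/τ₁) = 0.11257, e^(−t/τ₂) = 0.0011675.
C₂ = 2.02·[1 − (37.084·0.11257 − 11.995·0.0011675)/(25.090)] = 2.02·0.83417 = 1.6850 g/L.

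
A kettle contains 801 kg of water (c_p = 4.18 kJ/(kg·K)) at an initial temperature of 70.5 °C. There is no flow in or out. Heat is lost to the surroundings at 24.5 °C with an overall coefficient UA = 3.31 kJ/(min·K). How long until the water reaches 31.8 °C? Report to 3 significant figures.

1860 min

Unsteady energy balance on the tank contents: M c_p dT/dt = −UA(T − T_amb).
τ = M c_p/UA = 1011.5 min; T_ss = T_amb = 24.500 °C.
T(t) = T_ss + (T₀ − T_ss)e^(−t/τ); set T = 31.8:
t = −τ ln[(T − T_ss)/(T₀ − T_ss)] = −1011.5 · ln(0.15870) = 1862.0 min.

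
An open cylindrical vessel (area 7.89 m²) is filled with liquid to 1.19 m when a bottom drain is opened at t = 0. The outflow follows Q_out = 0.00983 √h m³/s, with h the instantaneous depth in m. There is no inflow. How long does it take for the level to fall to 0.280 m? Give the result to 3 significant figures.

902 s

Volume balance on the tank: A dh/dt = −0.00983 √h.
Separate and integrate: 2(√h − √h₀) = −(0.00983/A) t.
t = 2A(√h₀ − √h)/0.00983 = 2·7.89·(√1.19 − √0.280)/0.00983
  = 15.780 × (1.0909 − 0.52915) / 0.00983 = 901.72 s.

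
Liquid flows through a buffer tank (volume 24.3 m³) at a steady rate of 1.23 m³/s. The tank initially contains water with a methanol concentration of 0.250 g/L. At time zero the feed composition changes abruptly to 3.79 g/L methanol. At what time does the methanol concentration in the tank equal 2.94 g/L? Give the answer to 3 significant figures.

28.2 s

Transient balance on the dissolved component: V dC/dt = Q(C_in − C), so τ = V/Q = 19.756 s.
C(t) = C_in + (C₀ − C_in) e^(−t/τ). Set C = 2.94 and solve for t:
e^(−t/τ) = (C − C_in)/(C₀ − C_in) = (2.94 − 3.79)/(0.250 − 3.79) = 0.24011
t = −τ ln(…) = 19.756 × 1.4266 = 28.185 s.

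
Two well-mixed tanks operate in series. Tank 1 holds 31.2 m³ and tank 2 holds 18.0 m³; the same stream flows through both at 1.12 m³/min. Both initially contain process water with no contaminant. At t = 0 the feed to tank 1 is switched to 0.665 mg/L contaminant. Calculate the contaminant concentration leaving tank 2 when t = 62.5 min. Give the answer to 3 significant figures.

Each tank obeys Vᵢ dCᵢ/dt = Q(Cᵢ₋₁ − Cᵢ), so τᵢ = Vᵢ/Q.
τ₁ = 31.2/1.12 = 27.857 min; τ₂ = 18.0/1.12 = 16.071 min.
Solving the cascade with C₁(0)=C₂(0)=0 gives C₂(t) = C_in[1 − (τ₁ e^(−t/τ₁) − τ₂ e^(−t/τ₂))/(τ₁ − τ₂)].
At t = 62.5: e^(−t/τ₁) = 0.10608, e^(−t/τ₂) = 0.020468.
C₂ = 0.665·[1 − (27.857·0.10608 − 16.071·0.020468)/(11.786)] = 0.665·0.77718 = 0.51683 mg/L.

0.517 mg/L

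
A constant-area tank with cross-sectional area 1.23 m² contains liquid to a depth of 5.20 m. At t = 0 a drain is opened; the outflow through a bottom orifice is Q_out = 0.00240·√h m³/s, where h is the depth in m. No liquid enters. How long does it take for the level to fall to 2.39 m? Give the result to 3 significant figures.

Volume balance on the tank: A dh/dt = −0.00240 √h.
∫ h^(−1/2) dh = −(0.00240/A) ∫ dt, giving 2√h = 2√h₀ − (0.00240/A) t.
t = 2A(√h₀ − √h)/0.00240 = 2·1.23·(√5.20 − √2.39)/0.00240
  = 2.4600 × (2.2804 − 1.5460) / 0.00240 = 752.75 s.

753 s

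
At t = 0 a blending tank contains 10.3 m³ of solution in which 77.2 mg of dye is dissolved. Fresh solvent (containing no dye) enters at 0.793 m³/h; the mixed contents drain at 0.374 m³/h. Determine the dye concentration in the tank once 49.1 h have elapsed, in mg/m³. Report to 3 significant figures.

Total volume: dV/dt = Q_in − Q_out = 0.41900 m³/h, so V(t) = 10.3 + 0.41900 t and V(49.1) = 30.873 m³.
Species balance (pure solvent in): dm/dt = −Q_out · m/V(t).
dm/m = −Q_out dt/(V₀ + 0.41900 t); integrating gives ln(m/m₀) = −(Q_out/(Q_in−Q_out)) ln(V/V₀).
m = m₀ (V₀/V)^(Q_out/(Q_in−Q_out)) = 77.2 × (10.3/30.873)^(0.89260) = 28.979 mg.
C = m/V = 28.979/30.873 = 0.93864 mg/m³.

0.939 mg/m³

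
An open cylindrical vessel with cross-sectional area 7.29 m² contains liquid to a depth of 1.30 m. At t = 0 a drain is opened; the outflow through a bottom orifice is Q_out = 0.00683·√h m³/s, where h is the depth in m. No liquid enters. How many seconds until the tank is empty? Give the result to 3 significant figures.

Mass balance (ρ constant): A dh/dt = −0.00683 √h.
Separate and integrate: 2(√h − √h₀) = −(0.00683/A) t.
Tank is empty when √h = 0: t_empty = 2A√h₀/0.00683.
t_empty = 2·7.29·√1.30/0.00683 = 14.580·1.1402/0.00683 = 2433.9 s.

2430 s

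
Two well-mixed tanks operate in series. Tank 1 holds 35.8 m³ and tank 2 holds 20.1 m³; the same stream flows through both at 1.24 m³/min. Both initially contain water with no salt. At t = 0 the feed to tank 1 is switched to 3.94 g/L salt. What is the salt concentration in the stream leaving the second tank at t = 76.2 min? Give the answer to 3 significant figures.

Each tank obeys Vᵢ dCᵢ/dt = Q(Cᵢ₋₁ − Cᵢ), so τᵢ = Vᵢ/Q.
τ₁ = 35.8/1.24 = 28.871 min; τ₂ = 20.1/1.24 = 16.210 min.
Solving the cascade with C₁(0)=C₂(0)=0 gives C₂(t) = C_in[1 − (τ₁ e^(−t/τ₁) − τ₂ e^(−t/τ₂))/(τ₁ − τ₂)].
At t = 76.2: e^(−t/τ₁) = 0.071409, e^(−t/τ₂) = 0.0090871.
C₂ = 3.94·[1 − (28.871·0.071409 − 16.210·0.0090871)/(12.661)] = 3.94·0.84880 = 3.3443 g/L.

3.34 g/L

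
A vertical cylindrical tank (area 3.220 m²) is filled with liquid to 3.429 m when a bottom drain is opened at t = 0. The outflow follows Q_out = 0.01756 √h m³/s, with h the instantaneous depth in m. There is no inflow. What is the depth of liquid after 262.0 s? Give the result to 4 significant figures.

1.294 m

With no inflow, A dh/dt = −0.01756 √h.
This is separable: 2 d(√h)/dt = −0.01756/A, so √h = √h₀ − (0.01756/(2A)) t.
√h = √3.429 − 0.01756·262.0/(2·3.220) = 1.85176 − 0.714398 = 1.13736.
h = 1.13736² = 1.29358 m.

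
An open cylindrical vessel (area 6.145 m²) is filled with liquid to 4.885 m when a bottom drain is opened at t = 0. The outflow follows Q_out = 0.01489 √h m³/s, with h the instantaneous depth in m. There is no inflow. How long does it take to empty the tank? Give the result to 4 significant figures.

1824 s

A dh/dt = −Q_out = −0.01489 √h.
This is separable: 2 d(√h)/dt = −0.01489/A, so √h = √h₀ − (0.01489/(2A)) t.
Tank is empty when √h = 0: t_empty = 2A√h₀/0.01489.
t_empty = 2·6.145·√4.885/0.01489 = 12.2900·2.21020/0.01489 = 1824.27 s.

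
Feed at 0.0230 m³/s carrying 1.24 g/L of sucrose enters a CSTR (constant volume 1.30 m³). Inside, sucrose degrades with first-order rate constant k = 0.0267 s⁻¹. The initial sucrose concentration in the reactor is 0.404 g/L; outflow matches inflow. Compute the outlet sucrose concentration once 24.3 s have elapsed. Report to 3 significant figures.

0.464 g/L

V dC/dt = Q(C_in − C) − k V C.
dC/dt = (Q/V) C_in − (Q/V + k) C; effective rate a = Q/V + k = 0.017692 + 0.0267 = 0.044392 s⁻¹.
C_ss = Q C_in/(Q + kV) = 0.49420 g/L; C(t) = C_ss + (C₀ − C_ss) e^(−a t).
C(24.3) = 0.49420 + (-0.090195)·e^(−0.044392·24.3) = 0.49420 + (-0.090195)·0.34003 = 0.46353 g/L.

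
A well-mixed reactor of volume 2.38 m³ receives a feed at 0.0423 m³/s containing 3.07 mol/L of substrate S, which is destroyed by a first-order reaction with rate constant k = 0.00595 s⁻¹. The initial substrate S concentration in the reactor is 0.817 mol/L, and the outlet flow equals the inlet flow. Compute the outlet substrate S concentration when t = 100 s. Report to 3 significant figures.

Accumulation = in − out − consumed: V dC/dt = Q C_in − Q C − k V C.
dC/dt = (Q/V) C_in − (Q/V + k) C; effective rate a = Q/V + k = 0.017773 + 0.00595 = 0.023723 s⁻¹.
C_ss = Q C_in/(Q + kV) = 2.3000 mol/L; C(t) = C_ss + (C₀ − C_ss) e^(−a t).
C(100) = 2.3000 + (-1.4830)·e^(−0.023723·100) = 2.3000 + (-1.4830)·0.093265 = 2.1617 mol/L.

2.16 mol/L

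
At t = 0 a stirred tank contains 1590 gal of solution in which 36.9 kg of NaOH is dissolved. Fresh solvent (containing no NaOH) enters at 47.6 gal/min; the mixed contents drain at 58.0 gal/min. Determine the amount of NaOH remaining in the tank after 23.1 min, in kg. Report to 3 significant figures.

14.8 kg

Total volume: dV/dt = Q_in − Q_out = -10.400 gal/min, so V(t) = 1590 − 10.400 t and V(23.1) = 1349.8 gal.
Solute balance: dm/dt = 0 − Q_out C = −Q_out m/V(t).
Separate: dm/m = −Q_out dt/V(t) ⇒ ln(m/m₀) = −(Q_out/(Q_in−Q_out)) ln(V/V₀).
m = m₀ (V₀/V)^(Q_out/(Q_in−Q_out)) = 36.9 × (1590/1349.8)^(-5.5769) = 14.801 kg.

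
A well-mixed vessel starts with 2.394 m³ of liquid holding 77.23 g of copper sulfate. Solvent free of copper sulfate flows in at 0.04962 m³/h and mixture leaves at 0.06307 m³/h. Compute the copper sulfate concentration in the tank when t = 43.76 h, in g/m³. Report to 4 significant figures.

Total volume: dV/dt = Q_in − Q_out = -0.0134500 m³/h, so V(t) = 2.394 − 0.0134500 t and V(43.76) = 1.80543 m³.
No copper sulfate enters, so dm/dt = −Q_out · (m/V).
dm/m = −Q_out dt/(V₀ − 0.0134500 t); integrating gives ln(m/m₀) = −(Q_out/(Q_in−Q_out)) ln(V/V₀).
m = m₀ (V₀/V)^(Q_out/(Q_in−Q_out)) = 77.23 × (2.394/1.80543)^(-4.68922) = 20.5660 g.
C = m/V = 20.5660/1.80543 = 11.3912 g/m³.

11.39 g/m³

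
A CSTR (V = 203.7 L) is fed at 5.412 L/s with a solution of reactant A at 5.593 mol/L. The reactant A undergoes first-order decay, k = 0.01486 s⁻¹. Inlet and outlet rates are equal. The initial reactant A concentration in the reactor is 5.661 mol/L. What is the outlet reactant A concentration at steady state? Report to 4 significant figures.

3.587 mol/L

Species balance: V dC/dt = Q C_in − Q C − k V C.
At steady state: 0 = Q C_in − (Q + kV) C_ss, so C_ss = Q C_in/(Q + kV).
C_ss = 5.412·5.593/(5.412 + 0.01486·203.7) = 30.2693/8.43898 = 3.58684 mol/L.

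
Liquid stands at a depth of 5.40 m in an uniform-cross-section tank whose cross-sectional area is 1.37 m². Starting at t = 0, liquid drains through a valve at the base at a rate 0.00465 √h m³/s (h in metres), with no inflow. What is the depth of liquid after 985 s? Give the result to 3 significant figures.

0.425 m

With no inflow, A dh/dt = −0.00465 √h.
This is separable: 2 d(√h)/dt = −0.00465/A, so √h = √h₀ − (0.00465/(2A)) t.
√h = √5.40 − 0.00465·985/(2·1.37) = 2.3238 − 1.6716 = 0.65217.
h = 0.65217² = 0.42532 m.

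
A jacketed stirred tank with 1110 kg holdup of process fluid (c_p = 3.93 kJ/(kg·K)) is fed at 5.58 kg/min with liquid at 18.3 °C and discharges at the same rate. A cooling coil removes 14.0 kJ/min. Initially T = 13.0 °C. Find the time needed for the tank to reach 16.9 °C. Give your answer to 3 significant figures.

M c_p dT/dt = ṁ c_p (T_in − T) − Q̇.
τ = M/ṁ = 198.92 min; T_ss = T_in − Q̇/(ṁ c_p) = 17.662 °C.
T(t) = T_ss + (T₀ − T_ss) e^(−t/τ). Set T = 16.9:
e^(−t/τ) = (16.9 − 17.662)/(13.0 − 17.662) = 0.16338
t = −198.92 · ln(0.16338) = 360.39 min.

360 min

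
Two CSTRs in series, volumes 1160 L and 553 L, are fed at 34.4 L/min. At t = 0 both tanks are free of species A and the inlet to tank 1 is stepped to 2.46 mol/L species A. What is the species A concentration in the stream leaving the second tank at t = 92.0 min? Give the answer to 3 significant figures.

Time constants: τᵢ = Vᵢ/Q for each well-mixed tank.
τ₁ = 1160/34.4 = 33.721 min; τ₂ = 553/34.4 = 16.076 min.
Solving the cascade with C₁(0)=C₂(0)=0 gives C₂(t) = C_in[1 − (τ₁ e^(−t/τ₁) − τ₂ e^(−t/τ₂))/(τ₁ − τ₂)].
At t = 92.0: e^(−t/τ₁) = 0.065332, e^(−t/τ₂) = 0.0032700.
C₂ = 2.46·[1 − (33.721·0.065332 − 16.076·0.0032700)/(17.645)] = 2.46·0.87813 = 2.1602 mol/L.

2.16 mol/L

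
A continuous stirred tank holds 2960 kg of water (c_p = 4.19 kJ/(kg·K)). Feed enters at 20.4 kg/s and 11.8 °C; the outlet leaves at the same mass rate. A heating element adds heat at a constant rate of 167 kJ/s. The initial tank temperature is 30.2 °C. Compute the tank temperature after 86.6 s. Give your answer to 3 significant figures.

22.8 °C

Unsteady energy balance on the tank contents: M c_p dT/dt = ṁ c_p (T_in − T) + 167.
τ = M/ṁ = 145.10 s; T_ss = T_in + Q̇/(ṁ c_p) = 11.8 + 167/(20.4·4.19) = 13.754 °C.
Integrating: T(t) = T_ss + (T₀ − T_ss) e^(−t/τ).
T(86.6) = 13.754 + (16.446)·e^(−86.6/145.10) = 13.754 + (16.446)·0.55055 = 22.808 °C.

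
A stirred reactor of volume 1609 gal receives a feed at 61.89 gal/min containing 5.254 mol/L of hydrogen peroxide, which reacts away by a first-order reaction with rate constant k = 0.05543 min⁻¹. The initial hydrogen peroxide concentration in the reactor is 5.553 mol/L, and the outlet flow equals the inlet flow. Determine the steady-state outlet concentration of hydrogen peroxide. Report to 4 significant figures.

V dC/dt = Q(C_in − C) − k V C.
At steady state: 0 = Q C_in − (Q + kV) C_ss, so C_ss = Q C_in/(Q + kV).
C_ss = 61.89·5.254/(61.89 + 0.05543·1609) = 325.170/151.077 = 2.15235 mol/L.

2.152 mol/L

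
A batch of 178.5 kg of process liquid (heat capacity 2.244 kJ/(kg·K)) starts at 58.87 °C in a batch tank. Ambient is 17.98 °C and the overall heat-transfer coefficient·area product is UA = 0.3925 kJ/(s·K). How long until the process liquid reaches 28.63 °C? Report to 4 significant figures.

1373 s

Lumped-capacitance energy balance: M c_p dT/dt = UA(T_amb − T).
τ = M c_p/UA = 1020.52 s; T_ss = T_amb = 17.9800 °C.
T(t) = T_ss + (T₀ − T_ss)e^(−t/τ); set T = 28.63:
t = −τ ln[(T − T_ss)/(T₀ − T_ss)] = −1020.52 · ln(0.260455) = 1372.93 s.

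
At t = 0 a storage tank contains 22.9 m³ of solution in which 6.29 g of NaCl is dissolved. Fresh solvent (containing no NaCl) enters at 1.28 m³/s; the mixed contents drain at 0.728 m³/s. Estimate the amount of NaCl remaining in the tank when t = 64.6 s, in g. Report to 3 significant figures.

1.82 g

Total volume: dV/dt = Q_in − Q_out = 0.55200 m³/s, so V(t) = 22.9 + 0.55200 t and V(64.6) = 58.559 m³.
No NaCl enters, so dm/dt = −Q_out · (m/V).
Separate: dm/m = −Q_out dt/V(t) ⇒ ln(m/m₀) = −(Q_out/(Q_in−Q_out)) ln(V/V₀).
m = m₀ (V₀/V)^(Q_out/(Q_in−Q_out)) = 6.29 × (22.9/58.559)^(1.3188) = 1.8234 g.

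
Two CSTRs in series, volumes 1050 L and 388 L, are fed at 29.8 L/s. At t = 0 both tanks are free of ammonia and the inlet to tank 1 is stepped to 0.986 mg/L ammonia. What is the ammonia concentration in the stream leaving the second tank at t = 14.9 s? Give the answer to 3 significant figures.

Each tank obeys Vᵢ dCᵢ/dt = Q(Cᵢ₋₁ − Cᵢ), so τᵢ = Vᵢ/Q.
τ₁ = 1050/29.8 = 35.235 s; τ₂ = 388/29.8 = 13.020 s.
Tank 1: C₁ = C_in(1 − e^(−t/τ₁)). Tank 2 (τ₁ ≠ τ₂): C₂ = C_in[1 − (τ₁ e^(−t/τ₁) − τ₂ e^(−t/τ₂))/(τ₁ − τ₂)].
At t = 14.9: e^(−t/τ₁) = 0.65516, e^(−t/τ₂) = 0.31842.
C₂ = 0.986·[1 − (35.235·0.65516 − 13.020·0.31842)/(22.215)] = 0.986·0.14748 = 0.14541 mg/L.

0.145 mg/L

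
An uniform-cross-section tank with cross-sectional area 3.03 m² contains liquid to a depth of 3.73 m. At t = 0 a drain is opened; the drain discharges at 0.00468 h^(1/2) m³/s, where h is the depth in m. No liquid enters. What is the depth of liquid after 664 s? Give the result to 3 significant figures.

A dh/dt = −Q_out = −0.00468 √h.
Separate and integrate: 2(√h − √h₀) = −(0.00468/A) t.
√h = √3.73 − 0.00468·664/(2·3.03) = 1.9313 − 0.51279 = 1.4185.
h = 1.4185² = 2.0122 m.

2.01 m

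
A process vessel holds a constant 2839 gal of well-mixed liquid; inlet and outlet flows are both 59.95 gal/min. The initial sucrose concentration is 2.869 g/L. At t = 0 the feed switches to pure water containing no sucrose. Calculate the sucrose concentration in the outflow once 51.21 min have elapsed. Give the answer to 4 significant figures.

0.9730 g/L

Transient balance on the dissolved component: V dC/dt = Q(C_in − C).
Time constant τ = V/Q = 2839/59.95 = 47.3561 min.
Integrating: C(t) = C_in + (C₀ − C_in) e^(−t/τ).
C(51.21) = 0 + (2.869 − 0)·e^(−51.21/47.3561) = 0 + (2.86900)·0.339127 = 0.972955 g/L.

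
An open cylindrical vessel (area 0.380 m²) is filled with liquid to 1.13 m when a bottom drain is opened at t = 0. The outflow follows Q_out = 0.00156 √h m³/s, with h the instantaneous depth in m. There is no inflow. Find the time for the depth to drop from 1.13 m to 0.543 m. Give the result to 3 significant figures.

159 s

With no inflow, A dh/dt = −0.00156 √h.
∫ h^(−1/2) dh = −(0.00156/A) ∫ dt, giving 2√h = 2√h₀ − (0.00156/A) t.
t = 2A(√h₀ − √h)/0.00156 = 2·0.380·(√1.13 − √0.543)/0.00156
  = 0.76000 × (1.0630 − 0.73689) / 0.00156 = 158.88 s.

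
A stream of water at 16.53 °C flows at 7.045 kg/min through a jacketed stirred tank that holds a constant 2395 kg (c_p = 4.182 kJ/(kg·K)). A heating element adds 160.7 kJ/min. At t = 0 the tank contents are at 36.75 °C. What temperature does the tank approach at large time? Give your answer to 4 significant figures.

First-law balance (no shaft work): M c_p dT/dt = ṁ c_p (T_in − T) + 160.7.
At steady state dT/dt = 0 ⇒ T_ss = T_in + Q̇/(ṁ c_p) = 16.53 + 160.7/(7.045·4.182) = 21.9844 °C.

21.98 °C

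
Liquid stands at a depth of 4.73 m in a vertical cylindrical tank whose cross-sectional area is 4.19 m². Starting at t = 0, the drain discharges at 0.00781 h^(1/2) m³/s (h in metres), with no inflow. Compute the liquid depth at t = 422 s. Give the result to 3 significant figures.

3.17 m

With no inflow, A dh/dt = −0.00781 √h.
Separate and integrate: 2(√h − √h₀) = −(0.00781/A) t.
√h = √4.73 − 0.00781·422/(2·4.19) = 2.1749 − 0.39330 = 1.7816.
h = 1.7816² = 3.1740 m.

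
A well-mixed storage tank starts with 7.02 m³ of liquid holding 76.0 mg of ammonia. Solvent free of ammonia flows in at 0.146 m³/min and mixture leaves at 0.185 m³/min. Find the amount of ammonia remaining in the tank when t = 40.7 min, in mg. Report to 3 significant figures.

22.5 mg

Let m(t) be the amount of ammonia. Volume: V(t) = V₀ + (Q_in − Q_out) t = 7.02 − 0.039000 t; V(40.7) = 5.4327 m³.
Species balance (pure solvent in): dm/dt = −Q_out · m/V(t).
dm/m = −Q_out dt/(V₀ − 0.039000 t); integrating gives ln(m/m₀) = −(Q_out/(Q_in−Q_out)) ln(V/V₀).
m = m₀ (V₀/V)^(Q_out/(Q_in−Q_out)) = 76.0 × (7.02/5.4327)^(-4.7436) = 22.529 mg.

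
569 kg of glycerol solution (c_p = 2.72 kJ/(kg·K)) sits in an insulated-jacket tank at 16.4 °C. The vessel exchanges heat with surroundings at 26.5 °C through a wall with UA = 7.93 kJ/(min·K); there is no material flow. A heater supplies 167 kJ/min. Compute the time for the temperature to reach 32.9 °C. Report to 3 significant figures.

Lumped-capacitance energy balance: M c_p dT/dt = UA(T_amb − T) + Q̇.
τ = M c_p/UA = 195.17 min; T_ss = T_amb + Q̇/UA = 26.5 + 167/7.93 = 47.559 °C.
T(t) = T_ss + (T₀ − T_ss)e^(−t/τ); set T = 32.9:
t = −τ ln[(T − T_ss)/(T₀ − T_ss)] = −195.17 · ln(0.47046) = 147.16 min.

147 min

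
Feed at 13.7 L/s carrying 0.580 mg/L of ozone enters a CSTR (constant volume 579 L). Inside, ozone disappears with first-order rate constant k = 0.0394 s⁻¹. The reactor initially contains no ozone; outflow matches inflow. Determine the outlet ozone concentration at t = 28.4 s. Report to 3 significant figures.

Accumulation = in − out − consumed: V dC/dt = Q C_in − Q C − k V C.
This is linear with rate a = Q/V + k = 0.063061 s⁻¹.
C_ss = Q C_in/(Q + kV) = 0.21762 mg/L; C(t) = C_ss + (C₀ − C_ss) e^(−a t).
C(28.4) = 0.21762 + (-0.21762)·e^(−0.063061·28.4) = 0.21762 + (-0.21762)·0.16680 = 0.18132 mg/L.

0.181 mg/L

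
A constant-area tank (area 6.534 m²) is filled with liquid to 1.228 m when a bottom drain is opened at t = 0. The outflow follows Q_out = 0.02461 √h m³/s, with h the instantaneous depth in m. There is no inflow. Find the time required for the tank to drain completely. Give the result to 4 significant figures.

588.4 s

A dh/dt = −Q_out = −0.02461 √h.
This is separable: 2 d(√h)/dt = −0.02461/A, so √h = √h₀ − (0.02461/(2A)) t.
Tank is empty when √h = 0: t_empty = 2A√h₀/0.02461.
t_empty = 2·6.534·√1.228/0.02461 = 13.0680·1.10815/0.02461 = 588.433 s.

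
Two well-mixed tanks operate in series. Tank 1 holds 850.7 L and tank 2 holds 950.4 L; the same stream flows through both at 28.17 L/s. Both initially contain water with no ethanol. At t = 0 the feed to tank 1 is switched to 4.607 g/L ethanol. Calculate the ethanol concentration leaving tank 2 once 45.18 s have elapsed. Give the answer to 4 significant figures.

1.903 g/L

Species balance on tank i: dCᵢ/dt = (Cᵢ₋₁ − Cᵢ)/τᵢ with τᵢ = Vᵢ/Q.
τ₁ = 850.7/28.17 = 30.1988 s; τ₂ = 950.4/28.17 = 33.7380 s.
Solving the cascade with C₁(0)=C₂(0)=0 gives C₂(t) = C_in[1 − (τ₁ e^(−t/τ₁) − τ₂ e^(−t/τ₂))/(τ₁ − τ₂)].
At t = 45.18: e^(−t/τ₁) = 0.224005, e^(−t/τ₂) = 0.262070.
C₂ = 4.607·[1 − (30.1988·0.224005 − 33.7380·0.262070)/(-3.53923)] = 4.607·0.413134 = 1.90331 g/L.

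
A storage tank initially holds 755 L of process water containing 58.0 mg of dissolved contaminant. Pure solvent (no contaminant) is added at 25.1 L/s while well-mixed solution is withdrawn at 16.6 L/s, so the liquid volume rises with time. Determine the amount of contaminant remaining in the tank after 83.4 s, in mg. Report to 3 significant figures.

Let m(t) be the amount of contaminant. Volume: V(t) = V₀ + (Q_in − Q_out) t = 755 + 8.5000 t; V(83.4) = 1463.9 L.
No contaminant enters, so dm/dt = −Q_out · (m/V).
dm/m = −Q_out dt/(V₀ + 8.5000 t); integrating gives ln(m/m₀) = −(Q_out/(Q_in−Q_out)) ln(V/V₀).
m = m₀ (V₀/V)^(Q_out/(Q_in−Q_out)) = 58.0 × (755/1463.9)^(1.9529) = 15.916 mg.

15.9 mg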